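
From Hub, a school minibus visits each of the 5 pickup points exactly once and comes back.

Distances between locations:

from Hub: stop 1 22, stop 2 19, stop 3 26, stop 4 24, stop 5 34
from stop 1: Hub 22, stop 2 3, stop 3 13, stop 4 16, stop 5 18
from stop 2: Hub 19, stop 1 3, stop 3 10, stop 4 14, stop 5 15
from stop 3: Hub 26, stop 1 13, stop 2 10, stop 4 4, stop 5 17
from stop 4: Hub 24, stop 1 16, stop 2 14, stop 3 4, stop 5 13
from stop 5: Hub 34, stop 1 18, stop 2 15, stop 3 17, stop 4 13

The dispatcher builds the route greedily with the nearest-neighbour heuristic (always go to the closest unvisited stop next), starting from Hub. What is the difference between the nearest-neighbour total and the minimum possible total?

Hub: stop 2=19, stop 1=22, stop 4=24, stop 3=26, stop 5=34 ⇒ stop 2
stop 2: stop 1=3, stop 3=10, stop 4=14, stop 5=15 ⇒ stop 1
stop 1: stop 3=13, stop 4=16, stop 5=18 ⇒ stop 3
stop 3: stop 4=4, stop 5=17 ⇒ stop 4
stop 4: stop 5=13 ⇒ stop 5
NN route Hub → stop 2 → stop 1 → stop 3 → stop 4 → stop 5 → Hub costs 86.
Optimal: Hub → stop 1 → stop 2 → stop 5 → stop 4 → stop 3 → Hub costs 83 (by enumerating all 60 distinct tours).
Excess = 86 − 83 = 3.

Excess over optimum: 3.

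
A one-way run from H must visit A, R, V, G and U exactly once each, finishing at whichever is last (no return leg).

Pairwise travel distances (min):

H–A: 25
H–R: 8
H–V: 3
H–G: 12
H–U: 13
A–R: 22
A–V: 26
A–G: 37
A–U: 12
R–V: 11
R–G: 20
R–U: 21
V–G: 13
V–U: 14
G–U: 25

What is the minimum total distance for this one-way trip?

Shortest open route: 67 min.

There are 5! = 120 possible orderings.
H - A - R - V - G - U: 25+22+11+13+25 = 96
H - A - R - V - U - G: 25+22+11+14+25 = 97
H - A - R - G - V - U: 25+22+20+13+14 = 94
H - A - R - G - U - V: 25+22+20+25+14 = 106
H - A - R - U - V - G: 25+22+21+14+13 = 95
H - A - R - U - G - V: 25+22+21+25+13 = 106
H - A - V - R - G - U: 25+26+11+20+25 = 107
H - A - V - R - U - G: 25+26+11+21+25 = 108
H - A - V - G - R - U: 25+26+13+20+21 = 105
H - A - V - G - U - R: 25+26+13+25+21 = 110
H - A - V - U - R - G: 25+26+14+21+20 = 106
H - A - V - U - G - R: 25+26+14+25+20 = 110
H - A - G - R - V - U: 25+37+20+11+14 = 107
H - A - G - R - U - V: 25+37+20+21+14 = 117
… (106 more)
H - R - G - V - U - A: 8+20+13+14+12 = 67  ← best
The minimum is 67.
One shortest path: H → R → G → V → U → A.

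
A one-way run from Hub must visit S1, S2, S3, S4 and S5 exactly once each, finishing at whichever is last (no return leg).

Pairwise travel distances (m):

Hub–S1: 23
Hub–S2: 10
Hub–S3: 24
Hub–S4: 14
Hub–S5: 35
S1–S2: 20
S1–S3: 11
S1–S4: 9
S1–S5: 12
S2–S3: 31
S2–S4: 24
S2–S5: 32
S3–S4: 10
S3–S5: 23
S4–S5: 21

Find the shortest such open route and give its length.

There are 5! = 120 possible orderings.
Hub - S1 - S2 - S3 - S4 - S5: 23+20+31+10+21 = 105
Hub - S1 - S2 - S3 - S5 - S4: 23+20+31+23+21 = 118
Hub - S1 - S2 - S4 - S3 - S5: 23+20+24+10+23 = 100
Hub - S1 - S2 - S4 - S5 - S3: 23+20+24+21+23 = 111
Hub - S1 - S2 - S5 - S3 - S4: 23+20+32+23+10 = 108
Hub - S1 - S2 - S5 - S4 - S3: 23+20+32+21+10 = 106
Hub - S1 - S3 - S2 - S4 - S5: 23+11+31+24+21 = 110
Hub - S1 - S3 - S2 - S5 - S4: 23+11+31+32+21 = 118
Hub - S1 - S3 - S4 - S2 - S5: 23+11+10+24+32 = 100
Hub - S1 - S3 - S4 - S5 - S2: 23+11+10+21+32 = 97
Hub - S1 - S3 - S5 - S2 - S4: 23+11+23+32+24 = 113
Hub - S1 - S3 - S5 - S4 - S2: 23+11+23+21+24 = 102
Hub - S1 - S4 - S2 - S3 - S5: 23+9+24+31+23 = 110
Hub - S1 - S4 - S2 - S5 - S3: 23+9+24+32+23 = 111
… (106 more)
Hub - S2 - S4 - S3 - S1 - S5: 10+24+10+11+12 = 67  ← best
The minimum is 67.
One shortest path: Hub → S2 → S4 → S3 → S1 → S5.

67 m — the minimum one-way total.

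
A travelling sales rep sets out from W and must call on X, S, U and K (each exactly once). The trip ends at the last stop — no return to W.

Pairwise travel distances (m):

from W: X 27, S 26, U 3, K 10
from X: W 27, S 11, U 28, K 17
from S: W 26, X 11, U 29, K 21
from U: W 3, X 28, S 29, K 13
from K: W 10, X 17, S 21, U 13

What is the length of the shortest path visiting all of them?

44 m — the minimum one-way total.

There are 4! = 24 possible orderings.
W → X → S → U → K: 27+11+29+13 = 80
W → X → S → K → U: 27+11+21+13 = 72
W → X → U → S → K: 27+28+29+21 = 105
W → X → U → K → S: 27+28+13+21 = 89
W → X → K → S → U: 27+17+21+29 = 94
W → X → K → U → S: 27+17+13+29 = 86
W → S → X → U → K: 26+11+28+13 = 78
W → S → X → K → U: 26+11+17+13 = 67
W → S → U → X → K: 26+29+28+17 = 100
W → S → U → K → X: 26+29+13+17 = 85
W → S → K → X → U: 26+21+17+28 = 92
W → S → K → U → X: 26+21+13+28 = 88
W → U → X → S → K: 3+28+11+21 = 63
W → U → X → K → S: 3+28+17+21 = 69
… (10 more)
W → U → K → X → S: 3+13+17+11 = 44  ← best
The minimum is 44.
One shortest path: W → U → K → X → S.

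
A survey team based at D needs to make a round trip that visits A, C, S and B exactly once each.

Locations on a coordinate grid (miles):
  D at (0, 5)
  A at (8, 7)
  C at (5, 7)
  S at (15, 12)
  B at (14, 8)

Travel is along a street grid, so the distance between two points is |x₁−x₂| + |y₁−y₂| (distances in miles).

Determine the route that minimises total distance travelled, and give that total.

With 4 stops there are 4!/2 = 12 distinct round trips (a route and its reverse cost the same).
D - A - C - S - B - D: 10+3+15+5+17 = 50
D - A - C - B - S - D: 10+3+10+5+22 = 50
D - A - S - C - B - D: 10+12+15+10+17 = 64
D - A - S - B - C - D: 10+12+5+10+7 = 44
D - A - B - C - S - D: 10+7+10+15+22 = 64
D - A - B - S - C - D: 10+7+5+15+7 = 44
D - C - A - S - B - D: 7+3+12+5+17 = 44
D - C - A - B - S - D: 7+3+7+5+22 = 44
D - C - S - A - B - D: 7+15+12+7+17 = 58
D - C - B - A - S - D: 7+10+7+12+22 = 58
D - S - A - C - B - D: 22+12+3+10+17 = 64
D - S - C - A - B - D: 22+15+3+7+17 = 64
The minimum is 44.
One optimal route: D → A → S → B → C → D (or its reverse).

Minimum total distance: 44 miles.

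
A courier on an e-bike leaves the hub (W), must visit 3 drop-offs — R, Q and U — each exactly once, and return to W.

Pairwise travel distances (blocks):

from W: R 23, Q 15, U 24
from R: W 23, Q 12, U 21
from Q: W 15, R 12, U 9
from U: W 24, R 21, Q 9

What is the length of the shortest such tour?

W→R→Q→U→W: 23+12+9+24 = 68
W→R→U→Q→W: 23+21+9+15 = 68
W→Q→R→U→W: 15+12+21+24 = 72
The minimum is 68.
One optimal route: W → R → Q → U → W (or its reverse).

68 blocks — the shortest possible round trip.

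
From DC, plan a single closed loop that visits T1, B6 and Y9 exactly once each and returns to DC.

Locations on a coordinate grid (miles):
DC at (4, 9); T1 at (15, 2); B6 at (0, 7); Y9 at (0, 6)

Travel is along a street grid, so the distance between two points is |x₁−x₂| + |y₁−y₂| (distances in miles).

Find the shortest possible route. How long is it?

There are 3 distinct closed tours to check (reversals are equivalent).
DC-T1-B6-Y9-DC: 18+20+1+7 = 46
DC-T1-Y9-B6-DC: 18+19+1+6 = 44
DC-B6-T1-Y9-DC: 6+20+19+7 = 52
The minimum is 44.
One optimal route: DC → T1 → Y9 → B6 → DC (or its reverse).

44 miles — the shortest possible round trip.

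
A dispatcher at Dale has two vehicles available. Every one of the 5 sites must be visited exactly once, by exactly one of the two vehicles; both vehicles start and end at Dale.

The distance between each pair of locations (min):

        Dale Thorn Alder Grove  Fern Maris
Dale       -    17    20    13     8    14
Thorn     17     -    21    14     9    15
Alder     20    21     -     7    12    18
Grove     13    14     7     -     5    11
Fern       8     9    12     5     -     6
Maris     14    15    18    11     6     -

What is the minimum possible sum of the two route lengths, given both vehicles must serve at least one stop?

Check every non-empty split of the stops between the two vehicles; for each half take its own optimal tour:
  {Thorn} + {Alder, Grove, Fern, Maris}: 34 + 52 = 86
  {Alder} + {Thorn, Grove, Fern, Maris}: 40 + 56 = 96
  {Thorn, Alder} + {Grove, Fern, Maris}: 58 + 38 = 96
  {Grove} + {Thorn, Alder, Fern, Maris}: 26 + 70 = 96
  {Thorn, Grove} + {Alder, Fern, Maris}: 44 + 52 = 96
  {Alder, Grove} + {Thorn, Fern, Maris}: 40 + 46 = 86
  … (15 splits in total)
Best: vehicle 1 Dale → Thorn → Dale = 34; vehicle 2 Dale → Alder → Grove → Fern → Maris → Dale = 52; combined 86.

Minimum combined distance: 86 min.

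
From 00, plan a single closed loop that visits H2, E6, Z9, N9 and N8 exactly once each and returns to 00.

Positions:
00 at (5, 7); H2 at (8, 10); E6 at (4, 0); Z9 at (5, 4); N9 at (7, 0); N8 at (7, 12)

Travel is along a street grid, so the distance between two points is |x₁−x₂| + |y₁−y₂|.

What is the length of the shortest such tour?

With 5 stops there are 5!/2 = 60 distinct round trips (a route and its reverse cost the same).
00 → H2 → E6 → Z9 → N9 → N8 → 00: 6+14+5+6+12+7 = 50
00 → H2 → E6 → Z9 → N8 → N9 → 00: 6+14+5+10+12+9 = 56
00 → H2 → E6 → N9 → Z9 → N8 → 00: 6+14+3+6+10+7 = 46
00 → H2 → E6 → N9 → N8 → Z9 → 00: 6+14+3+12+10+3 = 48
00 → H2 → E6 → N8 → Z9 → N9 → 00: 6+14+15+10+6+9 = 60
00 → H2 → E6 → N8 → N9 → Z9 → 00: 6+14+15+12+6+3 = 56
00 → H2 → Z9 → E6 → N9 → N8 → 00: 6+9+5+3+12+7 = 42
00 → H2 → Z9 → E6 → N8 → N9 → 00: 6+9+5+15+12+9 = 56
00 → H2 → Z9 → N9 → E6 → N8 → 00: 6+9+6+3+15+7 = 46
00 → H2 → Z9 → N9 → N8 → E6 → 00: 6+9+6+12+15+8 = 56
00 → H2 → Z9 → N8 → E6 → N9 → 00: 6+9+10+15+3+9 = 52
00 → H2 → Z9 → N8 → N9 → E6 → 00: 6+9+10+12+3+8 = 48
00 → H2 → N9 → E6 → Z9 → N8 → 00: 6+11+3+5+10+7 = 42
00 → H2 → N9 → E6 → N8 → Z9 → 00: 6+11+3+15+10+3 = 48
… (46 more)
00 → H2 → N8 → N9 → E6 → Z9 → 00: 6+3+12+3+5+3 = 32  ← best
The minimum is 32.
One optimal route: 00 → H2 → N8 → N9 → E6 → Z9 → 00 (or its reverse).

Minimum total distance: 32.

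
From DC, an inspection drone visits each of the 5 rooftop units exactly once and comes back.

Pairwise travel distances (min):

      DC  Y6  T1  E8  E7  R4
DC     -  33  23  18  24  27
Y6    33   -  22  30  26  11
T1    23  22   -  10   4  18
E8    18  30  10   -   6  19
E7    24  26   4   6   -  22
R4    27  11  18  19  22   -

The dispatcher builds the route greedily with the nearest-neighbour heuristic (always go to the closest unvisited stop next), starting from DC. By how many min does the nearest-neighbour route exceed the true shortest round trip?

DC: E8=18, T1=23, E7=24, R4=27, Y6=33 ⇒ E8
E8: E7=6, T1=10, R4=19, Y6=30 ⇒ E7
E7: T1=4, R4=22, Y6=26 ⇒ T1
T1: R4=18, Y6=22 ⇒ R4
R4: Y6=11 ⇒ Y6
NN route DC → E8 → E7 → T1 → R4 → Y6 → DC costs 90.
Optimal: DC → E8 → E7 → T1 → Y6 → R4 → DC costs 88 (by enumerating all 60 distinct tours).
Excess = 90 − 88 = 2.

Excess over optimum: 2 min.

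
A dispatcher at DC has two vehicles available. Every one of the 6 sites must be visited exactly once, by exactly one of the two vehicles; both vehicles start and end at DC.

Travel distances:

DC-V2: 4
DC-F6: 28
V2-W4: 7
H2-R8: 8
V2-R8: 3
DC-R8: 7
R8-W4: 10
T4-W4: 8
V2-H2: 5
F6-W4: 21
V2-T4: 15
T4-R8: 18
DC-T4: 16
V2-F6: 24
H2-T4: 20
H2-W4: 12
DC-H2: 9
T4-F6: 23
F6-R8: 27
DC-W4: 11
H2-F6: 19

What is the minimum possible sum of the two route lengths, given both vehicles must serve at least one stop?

Minimum combined distance: 84.

Check every non-empty split of the stops between the two vehicles; for each half take its own optimal tour:
  {V2} + {H2, T4, F6, R8, W4}: 8 + 76 = 84
  {H2} + {V2, T4, F6, R8, W4}: 18 + 76 = 94
  {V2, H2} + {T4, F6, R8, W4}: 18 + 76 = 94
  {T4} + {V2, H2, F6, R8, W4}: 32 + 66 = 98
  {V2, T4} + {H2, F6, R8, W4}: 35 + 66 = 101
  {H2, T4} + {V2, F6, R8, W4}: 45 + 66 = 111
  … (31 splits in total)
Best: vehicle 1 DC → V2 → DC = 8; vehicle 2 DC → H2 → F6 → T4 → W4 → R8 → DC = 76; combined 84.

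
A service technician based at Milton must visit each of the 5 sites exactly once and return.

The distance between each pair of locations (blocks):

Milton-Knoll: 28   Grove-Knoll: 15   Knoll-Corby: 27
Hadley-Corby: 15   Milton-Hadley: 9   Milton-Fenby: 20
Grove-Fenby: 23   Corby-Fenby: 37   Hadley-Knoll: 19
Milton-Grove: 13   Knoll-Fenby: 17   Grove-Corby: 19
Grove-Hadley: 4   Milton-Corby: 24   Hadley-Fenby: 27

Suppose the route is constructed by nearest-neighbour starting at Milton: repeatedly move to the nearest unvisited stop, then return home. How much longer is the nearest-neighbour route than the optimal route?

Milton: Hadley=9, Grove=13, Fenby=20, Corby=24, Knoll=28 ⇒ Hadley
Hadley: Grove=4, Corby=15, Knoll=19, Fenby=27 ⇒ Grove
Grove: Knoll=15, Corby=19, Fenby=23 ⇒ Knoll
Knoll: Fenby=17, Corby=27 ⇒ Fenby
Fenby: Corby=37 ⇒ Corby
NN route Milton → Hadley → Grove → Knoll → Fenby → Corby → Milton costs 106.
Optimal: Milton → Hadley → Corby → Grove → Knoll → Fenby → Milton costs 95 (by enumerating all 60 distinct tours).
Excess = 106 − 95 = 11.

The nearest-neighbour route is 11 blocks longer than optimal.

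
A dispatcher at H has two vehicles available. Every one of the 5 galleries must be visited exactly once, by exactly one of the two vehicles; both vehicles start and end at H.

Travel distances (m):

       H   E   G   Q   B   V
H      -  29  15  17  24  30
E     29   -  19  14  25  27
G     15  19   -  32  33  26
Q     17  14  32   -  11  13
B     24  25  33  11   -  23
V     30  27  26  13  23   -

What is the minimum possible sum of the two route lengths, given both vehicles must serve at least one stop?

Minimum combined distance: 133 m.

There are 2^4 − 1 = 15 ways to divide the 5 stops into two non-empty groups. For each, the best each vehicle can do is its own shortest tour through its group:
  {E} + {G, Q, B, V}: 58 + 89 = 147
  {G} + {E, Q, B, V}: 30 + 103 = 133
  {E, G} + {Q, B, V}: 63 + 77 = 140
  {Q} + {E, G, B, V}: 34 + 108 = 142
  {E, Q} + {G, B, V}: 60 + 88 = 148
  {G, Q} + {E, B, V}: 64 + 103 = 167
  … (15 splits in total)
Best: vehicle 1 H → G → H = 30; vehicle 2 H → E → Q → V → B → H = 103; combined 133.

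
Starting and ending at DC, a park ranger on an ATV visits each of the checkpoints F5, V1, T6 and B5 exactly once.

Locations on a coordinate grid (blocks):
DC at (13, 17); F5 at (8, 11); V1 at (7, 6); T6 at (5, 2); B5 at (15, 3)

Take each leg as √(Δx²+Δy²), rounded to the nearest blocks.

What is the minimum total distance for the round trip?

Shortest round trip = 41 blocks.

DC-F5-V1-T6-B5-DC: 8+5+4+10+14 = 41
DC-F5-V1-B5-T6-DC: 8+5+9+10+17 = 49
DC-F5-T6-V1-B5-DC: 8+9+4+9+14 = 44
DC-F5-T6-B5-V1-DC: 8+9+10+9+13 = 49
DC-F5-B5-V1-T6-DC: 8+11+9+4+17 = 49
DC-F5-B5-T6-V1-DC: 8+11+10+4+13 = 46
DC-V1-F5-T6-B5-DC: 13+5+9+10+14 = 51
DC-V1-F5-B5-T6-DC: 13+5+11+10+17 = 56
DC-V1-T6-F5-B5-DC: 13+4+9+11+14 = 51
DC-V1-B5-F5-T6-DC: 13+9+11+9+17 = 59
DC-T6-F5-V1-B5-DC: 17+9+5+9+14 = 54
DC-T6-V1-F5-B5-DC: 17+4+5+11+14 = 51
The minimum is 41.
One optimal route: DC → F5 → V1 → T6 → B5 → DC (or its reverse).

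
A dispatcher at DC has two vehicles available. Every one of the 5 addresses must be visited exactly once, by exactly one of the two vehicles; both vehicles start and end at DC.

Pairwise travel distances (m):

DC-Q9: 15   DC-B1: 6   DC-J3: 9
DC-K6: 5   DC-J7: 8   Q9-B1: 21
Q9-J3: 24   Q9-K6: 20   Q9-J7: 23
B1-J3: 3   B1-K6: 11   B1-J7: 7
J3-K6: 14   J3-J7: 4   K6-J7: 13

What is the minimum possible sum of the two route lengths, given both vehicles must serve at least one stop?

61 m — the smallest possible combined total.

Try each way of splitting the stops between the two vehicles (each non-empty) and, for each split, find the best tour for each vehicle:
  {Q9} + {B1, J3, K6, J7}: 30 + 31 = 61
  {B1} + {Q9, J3, K6, J7}: 12 + 61 = 73
  {Q9, B1} + {J3, K6, J7}: 42 + 31 = 73
  {J3} + {Q9, B1, K6, J7}: 18 + 61 = 79
  {Q9, J3} + {B1, K6, J7}: 48 + 31 = 79
  {B1, J3} + {Q9, K6, J7}: 18 + 56 = 74
  … (15 splits in total)
Best: vehicle 1 DC → Q9 → DC = 30; vehicle 2 DC → B1 → J3 → J7 → K6 → DC = 31; combined 61.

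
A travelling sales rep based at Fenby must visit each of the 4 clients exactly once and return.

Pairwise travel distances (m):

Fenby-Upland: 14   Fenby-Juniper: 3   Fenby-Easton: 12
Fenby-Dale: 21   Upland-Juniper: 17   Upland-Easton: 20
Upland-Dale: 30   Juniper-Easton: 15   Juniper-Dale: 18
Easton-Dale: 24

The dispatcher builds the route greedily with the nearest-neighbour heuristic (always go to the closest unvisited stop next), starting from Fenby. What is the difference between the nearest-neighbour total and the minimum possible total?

Fenby: Juniper=3, Easton=12, Upland=14, Dale=21 ⇒ Juniper
Juniper: Easton=15, Upland=17, Dale=18 ⇒ Easton
Easton: Upland=20, Dale=24 ⇒ Upland
Upland: Dale=30 ⇒ Dale
NN route Fenby → Juniper → Easton → Upland → Dale → Fenby costs 89.
Optimal: Fenby → Upland → Easton → Dale → Juniper → Fenby costs 79 (by enumerating all 12 distinct tours).
Excess = 89 − 79 = 10.

Excess over optimum: 10 m.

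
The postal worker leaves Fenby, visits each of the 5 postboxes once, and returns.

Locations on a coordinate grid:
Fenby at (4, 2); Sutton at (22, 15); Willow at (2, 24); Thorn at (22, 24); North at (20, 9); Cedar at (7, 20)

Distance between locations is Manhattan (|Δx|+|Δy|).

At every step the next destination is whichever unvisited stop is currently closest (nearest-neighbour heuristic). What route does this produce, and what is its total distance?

At Fenby the remaining stops are Cedar 21, North 23, Willow 24, Sutton 31, Thorn 40; go to Cedar.
At Cedar the remaining stops are Willow 9, Thorn 19, Sutton 20, North 24; go to Willow.
At Willow the remaining stops are Thorn 20, Sutton 29, North 33; go to Thorn.
At Thorn the remaining stops are Sutton 9, North 17; go to Sutton.
At Sutton the remaining stops are North 8; go to North.
Return North→Fenby: 23.
Total = 21 + 9 + 20 + 9 + 8 + 23 = 90.

90 along Fenby → Cedar → Willow → Thorn → Sutton → North → Fenby.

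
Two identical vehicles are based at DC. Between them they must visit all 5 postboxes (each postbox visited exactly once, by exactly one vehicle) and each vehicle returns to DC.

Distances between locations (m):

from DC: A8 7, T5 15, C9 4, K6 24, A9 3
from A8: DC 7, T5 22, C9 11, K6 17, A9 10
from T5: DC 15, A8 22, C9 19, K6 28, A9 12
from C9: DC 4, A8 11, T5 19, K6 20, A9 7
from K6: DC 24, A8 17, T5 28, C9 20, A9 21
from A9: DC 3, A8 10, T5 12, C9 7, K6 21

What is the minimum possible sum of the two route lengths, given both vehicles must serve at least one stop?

There are 2^4 − 1 = 15 ways to divide the 5 stops into two non-empty groups. For each, the best each vehicle can do is its own shortest tour through its group:
  {A8} + {T5, C9, K6, A9}: 14 + 67 = 81
  {T5} + {A8, C9, K6, A9}: 30 + 54 = 84
  {A8, T5} + {C9, K6, A9}: 44 + 48 = 92
  {C9} + {A8, T5, K6, A9}: 8 + 67 = 75
  {A8, C9} + {T5, K6, A9}: 22 + 67 = 89
  {T5, C9} + {A8, K6, A9}: 38 + 48 = 86
  … (15 splits in total)
Best: vehicle 1 DC → C9 → DC = 8; vehicle 2 DC → A8 → K6 → T5 → A9 → DC = 67; combined 75.

Minimum combined distance: 75 m.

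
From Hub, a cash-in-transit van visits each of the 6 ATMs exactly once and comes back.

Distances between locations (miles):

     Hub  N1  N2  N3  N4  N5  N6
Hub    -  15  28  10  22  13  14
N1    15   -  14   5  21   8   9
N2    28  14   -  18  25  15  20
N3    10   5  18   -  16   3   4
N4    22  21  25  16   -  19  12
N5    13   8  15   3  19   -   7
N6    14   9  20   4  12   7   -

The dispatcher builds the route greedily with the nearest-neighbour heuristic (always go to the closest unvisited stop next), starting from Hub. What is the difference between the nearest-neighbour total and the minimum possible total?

5 miles longer than the optimal tour.

Hub: N3=10, N5=13, N6=14, N1=15, N4=22, N2=28 ⇒ N3
N3: N5=3, N6=4, N1=5, N4=16, N2=18 ⇒ N5
N5: N6=7, N1=8, N2=15, N4=19 ⇒ N6
N6: N1=9, N4=12, N2=20 ⇒ N1
N1: N2=14, N4=21 ⇒ N2
N2: N4=25 ⇒ N4
NN route Hub → N3 → N5 → N6 → N1 → N2 → N4 → Hub costs 90.
Optimal: Hub → N1 → N2 → N5 → N3 → N6 → N4 → Hub costs 85 (by enumerating all 360 distinct tours).
Excess = 90 − 85 = 5.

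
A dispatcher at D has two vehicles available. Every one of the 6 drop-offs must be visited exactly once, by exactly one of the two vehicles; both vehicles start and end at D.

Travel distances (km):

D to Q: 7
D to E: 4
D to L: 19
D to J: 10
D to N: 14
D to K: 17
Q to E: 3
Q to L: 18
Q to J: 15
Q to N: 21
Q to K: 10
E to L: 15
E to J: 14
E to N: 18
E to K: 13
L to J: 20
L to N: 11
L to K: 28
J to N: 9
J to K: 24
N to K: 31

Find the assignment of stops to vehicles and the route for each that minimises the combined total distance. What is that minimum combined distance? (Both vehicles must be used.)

Minimum combined distance: 83 km.

Try each way of splitting the stops between the two vehicles (each non-empty) and, for each split, find the best tour for each vehicle:
  {Q} + {E, L, J, N, K}: 14 + 75 = 89
  {E} + {Q, L, J, N, K}: 8 + 75 = 83
  {Q, E} + {L, J, N, K}: 14 + 75 = 89
  {L} + {Q, E, J, N, K}: 38 + 64 = 102
  {Q, L} + {E, J, N, K}: 44 + 64 = 108
  {E, L} + {Q, J, N, K}: 38 + 64 = 102
  … (31 splits in total)
Best: vehicle 1 D → E → D = 8; vehicle 2 D → Q → K → L → N → J → D = 75; combined 83.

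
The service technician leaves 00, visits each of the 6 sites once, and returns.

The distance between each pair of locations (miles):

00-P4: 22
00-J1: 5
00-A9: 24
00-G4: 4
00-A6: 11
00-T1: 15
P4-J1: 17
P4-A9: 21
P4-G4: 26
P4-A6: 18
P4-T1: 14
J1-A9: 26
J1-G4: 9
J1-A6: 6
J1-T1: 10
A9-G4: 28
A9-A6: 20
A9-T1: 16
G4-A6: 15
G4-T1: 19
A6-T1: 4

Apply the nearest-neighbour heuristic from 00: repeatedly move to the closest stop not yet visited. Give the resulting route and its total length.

Total distance 82 miles via the nearest-neighbour route 00 → G4 → J1 → A6 → T1 → P4 → A9 → 00.

At 00 the remaining stops are G4 4, J1 5, A6 11, T1 15, P4 22, A9 24; go to G4.
At G4 the remaining stops are J1 9, A6 15, T1 19, P4 26, A9 28; go to J1.
At J1 the remaining stops are A6 6, T1 10, P4 17, A9 26; go to A6.
At A6 the remaining stops are T1 4, P4 18, A9 20; go to T1.
At T1 the remaining stops are P4 14, A9 16; go to P4.
At P4 the remaining stops are A9 21; go to A9.
Return A9→00: 24.
Total = 4 + 9 + 6 + 4 + 14 + 21 + 24 = 82.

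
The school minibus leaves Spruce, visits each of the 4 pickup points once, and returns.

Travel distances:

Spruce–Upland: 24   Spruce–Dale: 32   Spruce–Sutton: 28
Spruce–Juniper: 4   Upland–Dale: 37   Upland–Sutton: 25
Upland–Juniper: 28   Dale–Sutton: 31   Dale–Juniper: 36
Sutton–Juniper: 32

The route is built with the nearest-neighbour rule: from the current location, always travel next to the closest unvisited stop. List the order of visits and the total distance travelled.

From Spruce: distances to unvisited — Juniper=4, Upland=24, Sutton=28, Dale=32. Nearest is Juniper (4).
From Juniper: distances to unvisited — Upland=28, Sutton=32, Dale=36. Nearest is Upland (28).
From Upland: distances to unvisited — Sutton=25, Dale=37. Nearest is Sutton (25).
From Sutton: distances to unvisited — Dale=31. Nearest is Dale (31).
Return Dale→Spruce: 32.
Total = 4 + 28 + 25 + 31 + 32 = 120.

120 along Spruce → Juniper → Upland → Sutton → Dale → Spruce.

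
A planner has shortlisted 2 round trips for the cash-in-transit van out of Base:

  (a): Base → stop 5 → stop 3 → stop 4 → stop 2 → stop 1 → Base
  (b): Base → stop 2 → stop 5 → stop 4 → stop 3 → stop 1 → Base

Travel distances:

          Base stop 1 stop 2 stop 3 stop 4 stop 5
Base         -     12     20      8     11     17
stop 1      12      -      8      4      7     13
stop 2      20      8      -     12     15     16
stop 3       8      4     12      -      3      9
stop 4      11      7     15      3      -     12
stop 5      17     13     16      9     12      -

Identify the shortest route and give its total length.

Shortest is (a), total 64.

(a): 17 + 9 + 3 + 15 + 8 + 12 = 64
(b): 20 + 16 + 12 + 3 + 4 + 12 = 67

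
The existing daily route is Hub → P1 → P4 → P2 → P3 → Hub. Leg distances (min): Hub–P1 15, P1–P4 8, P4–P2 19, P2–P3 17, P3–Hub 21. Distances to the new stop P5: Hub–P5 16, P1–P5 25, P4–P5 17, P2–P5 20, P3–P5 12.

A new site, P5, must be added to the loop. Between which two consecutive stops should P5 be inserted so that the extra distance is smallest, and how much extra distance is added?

+7 min — insert P5 between P3 and Hub.

Insertion cost between consecutive stops i–j is d(i,P5) + d(P5,j) − d(i,j):
  between Hub and P1: 16 + 25 − 15 = 26
  between P1 and P4: 25 + 17 − 8 = 34
  between P4 and P2: 17 + 20 − 19 = 18
  between P2 and P3: 20 + 12 − 17 = 15
  between P3 and Hub: 12 + 16 − 21 = 7
Cheapest insertion is between P3 and Hub, adding 7.
New total = 80 + 7 = 87.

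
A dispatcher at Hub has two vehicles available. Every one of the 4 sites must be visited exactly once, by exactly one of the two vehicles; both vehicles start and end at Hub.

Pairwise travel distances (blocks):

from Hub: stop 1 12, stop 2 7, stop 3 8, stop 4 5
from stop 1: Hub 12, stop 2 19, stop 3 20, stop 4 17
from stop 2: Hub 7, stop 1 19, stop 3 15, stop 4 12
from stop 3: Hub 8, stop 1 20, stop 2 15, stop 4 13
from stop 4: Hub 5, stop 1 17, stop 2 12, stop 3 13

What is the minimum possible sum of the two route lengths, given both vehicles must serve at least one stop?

There are 2^3 − 1 = 7 ways to divide the 4 stops into two non-empty groups. For each, the best each vehicle can do is its own shortest tour through its group:
  {stop 1} + {stop 2, stop 3, stop 4}: 24 + 40 = 64
  {stop 2} + {stop 1, stop 3, stop 4}: 14 + 50 = 64
  {stop 1, stop 2} + {stop 3, stop 4}: 38 + 26 = 64
  {stop 3} + {stop 1, stop 2, stop 4}: 16 + 48 = 64
  {stop 1, stop 3} + {stop 2, stop 4}: 40 + 24 = 64
  {stop 2, stop 3} + {stop 1, stop 4}: 30 + 34 = 64
  … (7 splits in total)
Best: vehicle 1 Hub → stop 1 → Hub = 24; vehicle 2 Hub → stop 2 → stop 3 → stop 4 → Hub = 40; combined 64.

64 blocks — the smallest possible combined total.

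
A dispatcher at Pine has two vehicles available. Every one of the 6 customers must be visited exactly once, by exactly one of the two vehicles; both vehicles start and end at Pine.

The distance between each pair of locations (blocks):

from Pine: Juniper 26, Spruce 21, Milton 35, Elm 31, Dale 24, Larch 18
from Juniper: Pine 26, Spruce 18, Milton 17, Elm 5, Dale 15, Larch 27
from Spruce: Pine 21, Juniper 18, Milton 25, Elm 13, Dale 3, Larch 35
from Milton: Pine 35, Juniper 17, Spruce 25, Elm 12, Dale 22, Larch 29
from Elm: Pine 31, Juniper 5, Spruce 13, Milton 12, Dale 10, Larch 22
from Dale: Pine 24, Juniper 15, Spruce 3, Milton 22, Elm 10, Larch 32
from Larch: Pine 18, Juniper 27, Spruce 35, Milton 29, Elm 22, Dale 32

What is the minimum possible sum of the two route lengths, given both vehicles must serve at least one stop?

Try each way of splitting the stops between the two vehicles (each non-empty) and, for each split, find the best tour for each vehicle:
  {Juniper} + {Spruce, Milton, Elm, Dale, Larch}: 52 + 93 = 145
  {Spruce} + {Juniper, Milton, Elm, Dale, Larch}: 42 + 103 = 145
  {Juniper, Spruce} + {Milton, Elm, Dale, Larch}: 65 + 93 = 158
  {Milton} + {Juniper, Spruce, Elm, Dale, Larch}: 70 + 84 = 154
  {Juniper, Milton} + {Spruce, Elm, Dale, Larch}: 78 + 74 = 152
  {Spruce, Milton} + {Juniper, Elm, Dale, Larch}: 81 + 84 = 165
  … (31 splits in total)
  {Juniper, Spruce, Milton, Elm, Dale} + {Larch}: 89 + 36 = 125  ← best
Best: vehicle 1 Pine → Juniper → Milton → Elm → Dale → Spruce → Pine = 89; vehicle 2 Pine → Larch → Pine = 36; combined 125.

125 blocks — the smallest possible combined total.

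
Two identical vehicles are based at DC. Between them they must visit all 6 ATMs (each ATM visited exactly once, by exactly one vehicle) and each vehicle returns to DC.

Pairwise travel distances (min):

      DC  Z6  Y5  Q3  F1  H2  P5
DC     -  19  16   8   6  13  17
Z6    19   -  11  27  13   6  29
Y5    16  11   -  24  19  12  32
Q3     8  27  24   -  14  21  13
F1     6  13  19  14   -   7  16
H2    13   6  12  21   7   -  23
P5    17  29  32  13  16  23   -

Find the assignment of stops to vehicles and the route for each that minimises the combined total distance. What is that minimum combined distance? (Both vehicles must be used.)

Check every non-empty split of the stops between the two vehicles; for each half take its own optimal tour:
  {Z6} + {Y5, Q3, F1, H2, P5}: 38 + 72 = 110
  {Y5} + {Z6, Q3, F1, H2, P5}: 32 + 69 = 101
  {Z6, Y5} + {Q3, F1, H2, P5}: 46 + 57 = 103
  {Q3} + {Z6, Y5, F1, H2, P5}: 16 + 73 = 89
  {Z6, Q3} + {Y5, F1, H2, P5}: 54 + 68 = 122
  {Y5, Q3} + {Z6, F1, H2, P5}: 48 + 65 = 113
  … (31 splits in total)
  {Z6, Y5, F1, H2} + {Q3, P5}: 46 + 38 = 84  ← best
Best: vehicle 1 DC → Y5 → Z6 → H2 → F1 → DC = 46; vehicle 2 DC → Q3 → P5 → DC = 38; combined 84.

84 min — the smallest possible combined total.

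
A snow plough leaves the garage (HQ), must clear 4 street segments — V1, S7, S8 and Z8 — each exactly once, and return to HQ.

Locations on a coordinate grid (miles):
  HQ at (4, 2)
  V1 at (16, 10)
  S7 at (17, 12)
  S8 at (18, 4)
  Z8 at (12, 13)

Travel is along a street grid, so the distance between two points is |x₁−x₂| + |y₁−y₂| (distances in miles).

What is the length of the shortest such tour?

There are 12 distinct closed tours to check (reversals are equivalent).
HQ→V1→S7→S8→Z8→HQ: 20+3+9+15+19 = 66
HQ→V1→S7→Z8→S8→HQ: 20+3+6+15+16 = 60
HQ→V1→S8→S7→Z8→HQ: 20+8+9+6+19 = 62
HQ→V1→S8→Z8→S7→HQ: 20+8+15+6+23 = 72
HQ→V1→Z8→S7→S8→HQ: 20+7+6+9+16 = 58
HQ→V1→Z8→S8→S7→HQ: 20+7+15+9+23 = 74
HQ→S7→V1→S8→Z8→HQ: 23+3+8+15+19 = 68
HQ→S7→V1→Z8→S8→HQ: 23+3+7+15+16 = 64
HQ→S7→S8→V1→Z8→HQ: 23+9+8+7+19 = 66
HQ→S7→Z8→V1→S8→HQ: 23+6+7+8+16 = 60
HQ→S8→V1→S7→Z8→HQ: 16+8+3+6+19 = 52
HQ→S8→S7→V1→Z8→HQ: 16+9+3+7+19 = 54
The minimum is 52.
One optimal route: HQ → S8 → V1 → S7 → Z8 → HQ (or its reverse).

52 miles — the shortest possible round trip.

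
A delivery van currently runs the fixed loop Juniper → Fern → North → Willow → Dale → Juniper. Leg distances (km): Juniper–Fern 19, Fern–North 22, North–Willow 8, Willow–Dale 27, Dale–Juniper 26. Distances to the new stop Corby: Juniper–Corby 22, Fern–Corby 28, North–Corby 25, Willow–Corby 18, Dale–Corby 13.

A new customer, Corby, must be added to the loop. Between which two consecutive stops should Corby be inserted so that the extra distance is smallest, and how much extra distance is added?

Insertion cost between consecutive stops i–j is d(i,Corby) + d(Corby,j) − d(i,j):
  between Juniper and Fern: 22 + 28 − 19 = 31
  between Fern and North: 28 + 25 − 22 = 31
  between North and Willow: 25 + 18 − 8 = 35
  between Willow and Dale: 18 + 13 − 27 = 4
  between Dale and Juniper: 13 + 22 − 26 = 9
Cheapest insertion is between Willow and Dale, adding 4.
New total = 102 + 4 = 106.

Minimum extra distance: 4 km, inserting Corby between Willow and Dale.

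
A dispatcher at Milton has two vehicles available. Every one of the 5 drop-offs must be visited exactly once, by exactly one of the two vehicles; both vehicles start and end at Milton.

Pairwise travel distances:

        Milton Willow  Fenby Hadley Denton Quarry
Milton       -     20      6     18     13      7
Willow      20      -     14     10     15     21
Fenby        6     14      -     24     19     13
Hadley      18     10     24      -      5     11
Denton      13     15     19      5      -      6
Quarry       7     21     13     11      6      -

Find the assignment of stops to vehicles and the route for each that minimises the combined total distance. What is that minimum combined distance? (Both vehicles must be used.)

Minimum combined distance: 60.

There are 2^4 − 1 = 15 ways to divide the 5 stops into two non-empty groups. For each, the best each vehicle can do is its own shortest tour through its group:
  {Willow} + {Fenby, Hadley, Denton, Quarry}: 40 + 48 = 88
  {Fenby} + {Willow, Hadley, Denton, Quarry}: 12 + 48 = 60
  {Willow, Fenby} + {Hadley, Denton, Quarry}: 40 + 36 = 76
  {Hadley} + {Willow, Fenby, Denton, Quarry}: 36 + 48 = 84
  {Willow, Hadley} + {Fenby, Denton, Quarry}: 48 + 38 = 86
  {Fenby, Hadley} + {Willow, Denton, Quarry}: 48 + 48 = 96
  … (15 splits in total)
Best: vehicle 1 Milton → Fenby → Milton = 12; vehicle 2 Milton → Willow → Hadley → Denton → Quarry → Milton = 48; combined 60.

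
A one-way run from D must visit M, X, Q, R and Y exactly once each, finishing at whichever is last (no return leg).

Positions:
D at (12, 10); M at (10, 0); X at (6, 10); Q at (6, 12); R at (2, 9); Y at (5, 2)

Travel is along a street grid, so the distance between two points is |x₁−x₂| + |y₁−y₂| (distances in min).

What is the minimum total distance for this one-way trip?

There are 5! = 120 possible orderings.
D→M→X→Q→R→Y: 12+14+2+7+10 = 45
D→M→X→Q→Y→R: 12+14+2+11+10 = 49
D→M→X→R→Q→Y: 12+14+5+7+11 = 49
D→M→X→R→Y→Q: 12+14+5+10+11 = 52
D→M→X→Y→Q→R: 12+14+9+11+7 = 53
D→M→X→Y→R→Q: 12+14+9+10+7 = 52
D→M→Q→X→R→Y: 12+16+2+5+10 = 45
D→M→Q→X→Y→R: 12+16+2+9+10 = 49
D→M→Q→R→X→Y: 12+16+7+5+9 = 49
D→M→Q→R→Y→X: 12+16+7+10+9 = 54
D→M→Q→Y→X→R: 12+16+11+9+5 = 53
D→M→Q→Y→R→X: 12+16+11+10+5 = 54
D→M→R→X→Q→Y: 12+17+5+2+11 = 47
D→M→R→X→Y→Q: 12+17+5+9+11 = 54
… (106 more)
D→X→Q→R→Y→M: 6+2+7+10+7 = 32  ← best
The minimum is 32.
One shortest path: D → X → Q → R → Y → M.

32 min — the minimum one-way total.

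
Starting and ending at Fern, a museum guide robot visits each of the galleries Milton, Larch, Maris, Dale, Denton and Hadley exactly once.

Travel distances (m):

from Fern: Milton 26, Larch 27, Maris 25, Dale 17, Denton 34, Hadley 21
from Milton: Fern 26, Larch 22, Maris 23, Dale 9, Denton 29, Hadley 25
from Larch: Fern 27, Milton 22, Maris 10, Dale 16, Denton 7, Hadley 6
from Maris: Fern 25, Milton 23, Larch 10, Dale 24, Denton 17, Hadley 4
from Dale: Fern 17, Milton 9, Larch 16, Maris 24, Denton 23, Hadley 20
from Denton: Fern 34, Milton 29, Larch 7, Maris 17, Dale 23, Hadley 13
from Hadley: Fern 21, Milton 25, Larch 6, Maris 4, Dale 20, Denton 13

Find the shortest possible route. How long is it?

There are 360 distinct closed tours to check (reversals are equivalent).
Fern - Milton - Larch - Maris - Dale - Denton - Hadley - Fern: 26+22+10+24+23+13+21 = 139
Fern - Milton - Larch - Maris - Dale - Hadley - Denton - Fern: 26+22+10+24+20+13+34 = 149
Fern - Milton - Larch - Maris - Denton - Dale - Hadley - Fern: 26+22+10+17+23+20+21 = 139
Fern - Milton - Larch - Maris - Denton - Hadley - Dale - Fern: 26+22+10+17+13+20+17 = 125
Fern - Milton - Larch - Maris - Hadley - Dale - Denton - Fern: 26+22+10+4+20+23+34 = 139
Fern - Milton - Larch - Maris - Hadley - Denton - Dale - Fern: 26+22+10+4+13+23+17 = 115
Fern - Milton - Larch - Dale - Maris - Denton - Hadley - Fern: 26+22+16+24+17+13+21 = 139
Fern - Milton - Larch - Dale - Maris - Hadley - Denton - Fern: 26+22+16+24+4+13+34 = 139
… (352 more)
Fern - Maris - Hadley - Larch - Denton - Milton - Dale - Fern: 25+4+6+7+29+9+17 = 97  ← best
The minimum is 97.
One optimal route: Fern → Maris → Hadley → Larch → Denton → Milton → Dale → Fern (or its reverse).

Minimum total distance: 97 m.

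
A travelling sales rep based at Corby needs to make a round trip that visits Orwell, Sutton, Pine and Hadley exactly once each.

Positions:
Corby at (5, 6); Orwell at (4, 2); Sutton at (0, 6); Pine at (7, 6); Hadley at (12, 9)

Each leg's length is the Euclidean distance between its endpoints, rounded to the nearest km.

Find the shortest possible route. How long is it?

30 km — the shortest possible round trip.

With 4 stops there are 4!/2 = 12 distinct round trips (a route and its reverse cost the same).
Corby→Orwell→Sutton→Pine→Hadley→Corby: 4+6+7+6+8 = 31
Corby→Orwell→Sutton→Hadley→Pine→Corby: 4+6+12+6+2 = 30
Corby→Orwell→Pine→Sutton→Hadley→Corby: 4+5+7+12+8 = 36
Corby→Orwell→Pine→Hadley→Sutton→Corby: 4+5+6+12+5 = 32
Corby→Orwell→Hadley→Sutton→Pine→Corby: 4+11+12+7+2 = 36
Corby→Orwell→Hadley→Pine→Sutton→Corby: 4+11+6+7+5 = 33
Corby→Sutton→Orwell→Pine→Hadley→Corby: 5+6+5+6+8 = 30
Corby→Sutton→Orwell→Hadley→Pine→Corby: 5+6+11+6+2 = 30
Corby→Sutton→Pine→Orwell→Hadley→Corby: 5+7+5+11+8 = 36
Corby→Sutton→Hadley→Orwell→Pine→Corby: 5+12+11+5+2 = 35
Corby→Pine→Orwell→Sutton→Hadley→Corby: 2+5+6+12+8 = 33
Corby→Pine→Sutton→Orwell→Hadley→Corby: 2+7+6+11+8 = 34
The minimum is 30.
One optimal route: Corby → Orwell → Sutton → Hadley → Pine → Corby (or its reverse).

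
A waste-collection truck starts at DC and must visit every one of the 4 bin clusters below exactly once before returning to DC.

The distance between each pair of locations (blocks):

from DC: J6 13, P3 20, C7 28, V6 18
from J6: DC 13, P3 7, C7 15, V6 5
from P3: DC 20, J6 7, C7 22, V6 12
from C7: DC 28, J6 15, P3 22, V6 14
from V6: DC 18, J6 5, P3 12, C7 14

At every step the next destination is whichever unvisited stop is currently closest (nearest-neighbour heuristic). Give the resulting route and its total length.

At DC the remaining stops are J6 13, V6 18, P3 20, C7 28; go to J6.
At J6 the remaining stops are V6 5, P3 7, C7 15; go to V6.
At V6 the remaining stops are P3 12, C7 14; go to P3.
At P3 the remaining stops are C7 22; go to C7.
Return C7→DC: 28.
Total = 13 + 5 + 12 + 22 + 28 = 80.

Nearest-neighbour total = 80 blocks; route DC → J6 → V6 → P3 → C7 → DC.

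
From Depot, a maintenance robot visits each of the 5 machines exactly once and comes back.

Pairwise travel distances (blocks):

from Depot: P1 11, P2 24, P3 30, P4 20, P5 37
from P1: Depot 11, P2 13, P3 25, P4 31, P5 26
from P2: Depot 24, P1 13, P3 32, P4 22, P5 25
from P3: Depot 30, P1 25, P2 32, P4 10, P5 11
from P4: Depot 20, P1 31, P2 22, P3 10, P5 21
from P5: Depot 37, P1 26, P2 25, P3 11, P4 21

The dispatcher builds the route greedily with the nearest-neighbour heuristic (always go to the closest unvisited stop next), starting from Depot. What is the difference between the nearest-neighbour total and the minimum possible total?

14 blocks longer than the optimal tour.

Depot: P1=11, P4=20, P2=24, P3=30, P5=37 ⇒ P1
P1: P2=13, P3=25, P5=26, P4=31 ⇒ P2
P2: P4=22, P5=25, P3=32 ⇒ P4
P4: P3=10, P5=21 ⇒ P3
P3: P5=11 ⇒ P5
NN route Depot → P1 → P2 → P4 → P3 → P5 → Depot costs 104.
Optimal: Depot → P1 → P2 → P5 → P3 → P4 → Depot costs 90 (by enumerating all 60 distinct tours).
Excess = 104 − 90 = 14.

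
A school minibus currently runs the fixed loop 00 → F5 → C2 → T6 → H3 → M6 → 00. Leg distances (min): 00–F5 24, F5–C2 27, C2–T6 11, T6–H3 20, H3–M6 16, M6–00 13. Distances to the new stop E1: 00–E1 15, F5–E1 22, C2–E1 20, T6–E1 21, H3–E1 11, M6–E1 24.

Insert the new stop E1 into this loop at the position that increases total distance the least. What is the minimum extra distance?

Insertion cost between consecutive stops i–j is d(i,E1) + d(E1,j) − d(i,j):
  between 00 and F5: 15 + 22 − 24 = 13
  between F5 and C2: 22 + 20 − 27 = 15
  between C2 and T6: 20 + 21 − 11 = 30
  between T6 and H3: 21 + 11 − 20 = 12
  between H3 and M6: 11 + 24 − 16 = 19
  between M6 and 00: 24 + 15 − 13 = 26
Cheapest insertion is between T6 and H3, adding 12.
New total = 111 + 12 = 123.

Adding 12 min by placing E1 on the T6–H3 leg.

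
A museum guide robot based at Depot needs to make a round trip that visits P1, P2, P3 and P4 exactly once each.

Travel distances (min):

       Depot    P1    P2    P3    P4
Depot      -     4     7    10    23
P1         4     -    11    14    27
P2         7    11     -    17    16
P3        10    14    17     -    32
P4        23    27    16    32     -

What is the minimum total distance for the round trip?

73 min — the shortest possible round trip.

With 4 stops there are 4!/2 = 12 distinct round trips (a route and its reverse cost the same).
Depot-P1-P2-P3-P4-Depot: 4+11+17+32+23 = 87
Depot-P1-P2-P4-P3-Depot: 4+11+16+32+10 = 73
Depot-P1-P3-P2-P4-Depot: 4+14+17+16+23 = 74
Depot-P1-P3-P4-P2-Depot: 4+14+32+16+7 = 73
Depot-P1-P4-P2-P3-Depot: 4+27+16+17+10 = 74
Depot-P1-P4-P3-P2-Depot: 4+27+32+17+7 = 87
Depot-P2-P1-P3-P4-Depot: 7+11+14+32+23 = 87
Depot-P2-P1-P4-P3-Depot: 7+11+27+32+10 = 87
Depot-P2-P3-P1-P4-Depot: 7+17+14+27+23 = 88
Depot-P2-P4-P1-P3-Depot: 7+16+27+14+10 = 74
Depot-P3-P1-P2-P4-Depot: 10+14+11+16+23 = 74
Depot-P3-P2-P1-P4-Depot: 10+17+11+27+23 = 88
The minimum is 73.
One optimal route: Depot → P1 → P2 → P4 → P3 → Depot (or its reverse).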